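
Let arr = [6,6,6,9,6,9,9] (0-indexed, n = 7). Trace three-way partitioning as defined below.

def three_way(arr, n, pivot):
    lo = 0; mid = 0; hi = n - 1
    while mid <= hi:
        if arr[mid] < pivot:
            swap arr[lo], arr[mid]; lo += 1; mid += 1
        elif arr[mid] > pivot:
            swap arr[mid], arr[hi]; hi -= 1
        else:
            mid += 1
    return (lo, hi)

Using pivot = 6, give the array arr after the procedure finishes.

pivot = 6; lo=0, mid=0, hi=6
arr[mid]=6=6: mid=1
arr[mid]=6=6: mid=2
arr[mid]=6=6: mid=3
arr[mid]=9>6: swap arr[3],arr[6]; hi=5 → [6,6,6,9,6,9,9]
arr[mid]=9>6: swap arr[3],arr[5]; hi=4 → [6,6,6,9,6,9,9]
arr[mid]=9>6: swap arr[3],arr[4]; hi=3 → [6,6,6,6,9,9,9]
arr[mid]=6=6: mid=4
end: lo=0, hi=3; arr = [6,6,6,6,9,9,9]

[6,6,6,6,9,9,9]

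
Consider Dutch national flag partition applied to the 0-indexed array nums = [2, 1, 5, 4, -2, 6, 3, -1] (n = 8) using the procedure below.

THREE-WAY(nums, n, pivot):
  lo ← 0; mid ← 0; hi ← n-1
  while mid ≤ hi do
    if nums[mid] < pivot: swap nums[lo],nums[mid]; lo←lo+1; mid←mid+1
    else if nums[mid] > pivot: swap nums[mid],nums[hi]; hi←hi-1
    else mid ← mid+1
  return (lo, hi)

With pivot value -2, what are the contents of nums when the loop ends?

[-2, 5, 4, 1, 6, 3, -1, 2]

lo=0 mid=0 hi=7
2>-2: swap(0,7), hi=6 ⇒ [-1, 1, 5, 4, -2, 6, 3, 2]
-1>-2: swap(0,6), hi=5 ⇒ [3, 1, 5, 4, -2, 6, -1, 2]
3>-2: swap(0,5), hi=4 ⇒ [6, 1, 5, 4, -2, 3, -1, 2]
6>-2: swap(0,4), hi=3 ⇒ [-2, 1, 5, 4, 6, 3, -1, 2]
-2=-2: mid=1
1>-2: swap(1,3), hi=2 ⇒ [-2, 4, 5, 1, 6, 3, -1, 2]
4>-2: swap(1,2), hi=1 ⇒ [-2, 5, 4, 1, 6, 3, -1, 2]
5>-2: swap(1,1), hi=0 ⇒ [-2, 5, 4, 1, 6, 3, -1, 2]
done. lo=0 hi=0; nums=[-2, 5, 4, 1, 6, 3, -1, 2]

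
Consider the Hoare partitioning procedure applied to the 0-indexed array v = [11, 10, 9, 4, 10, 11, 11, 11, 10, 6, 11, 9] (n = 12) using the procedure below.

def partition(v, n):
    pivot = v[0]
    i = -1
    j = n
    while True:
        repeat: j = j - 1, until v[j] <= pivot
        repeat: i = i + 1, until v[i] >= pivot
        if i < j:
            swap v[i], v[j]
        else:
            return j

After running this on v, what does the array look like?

[9, 10, 9, 4, 10, 11, 6, 10, 11, 11, 11, 11]

pivot=11
j stops at 11 (9), i stops at 0 (11); swap ⇒ [9, 10, 9, 4, 10, 11, 11, 11, 10, 6, 11, 11]
j stops at 10 (11), i stops at 5 (11); swap ⇒ [9, 10, 9, 4, 10, 11, 11, 11, 10, 6, 11, 11]
j stops at 9 (6), i stops at 6 (11); swap ⇒ [9, 10, 9, 4, 10, 11, 6, 11, 10, 11, 11, 11]
j stops at 8 (10), i stops at 7 (11); swap ⇒ [9, 10, 9, 4, 10, 11, 6, 10, 11, 11, 11, 11]
j stops at 7, i stops at 8; i≥j ⇒ return 7. v=[9, 10, 9, 4, 10, 11, 6, 10, 11, 11, 11, 11]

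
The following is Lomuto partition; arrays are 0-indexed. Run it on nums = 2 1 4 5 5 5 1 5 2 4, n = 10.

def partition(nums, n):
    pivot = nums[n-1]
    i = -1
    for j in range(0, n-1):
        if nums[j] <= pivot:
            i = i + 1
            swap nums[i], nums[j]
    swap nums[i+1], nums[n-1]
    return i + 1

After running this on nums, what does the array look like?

pivot=4, i=-1
j=0: 2≤4, i=0, swap(0,0) ⇒ 2 1 4 5 5 5 1 5 2 4
j=1: 1≤4, i=1, swap(1,1) ⇒ 2 1 4 5 5 5 1 5 2 4
j=2: 4≤4, i=2, swap(2,2) ⇒ 2 1 4 5 5 5 1 5 2 4
j=3: 5>4, skip
j=4: 5>4, skip
j=5: 5>4, skip
j=6: 1≤4, i=3, swap(3,6) ⇒ 2 1 4 1 5 5 5 5 2 4
j=7: 5>4, skip
j=8: 2≤4, i=4, swap(4,8) ⇒ 2 1 4 1 2 5 5 5 5 4
swap(5,9) ⇒ 2 1 4 1 2 4 5 5 5 5; return 5

2 1 4 1 2 4 5 5 5 5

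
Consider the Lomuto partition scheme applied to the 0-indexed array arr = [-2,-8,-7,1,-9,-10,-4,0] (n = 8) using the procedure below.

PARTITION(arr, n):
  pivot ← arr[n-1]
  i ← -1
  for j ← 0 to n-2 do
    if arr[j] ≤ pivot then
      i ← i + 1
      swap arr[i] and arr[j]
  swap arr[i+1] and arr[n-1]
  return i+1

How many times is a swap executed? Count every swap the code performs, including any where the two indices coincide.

pivot = arr[7] = 0; i = -1
j=0: arr[0]=-2 ≤ 0 → i=0, swap arr[0],arr[0] (no change) → [-2,-8,-7,1,-9,-10,-4,0]
j=1: arr[1]=-8 ≤ 0 → i=1, swap arr[1],arr[1] (no change) → [-2,-8,-7,1,-9,-10,-4,0]
j=2: arr[2]=-7 ≤ 0 → i=2, swap arr[2],arr[2] (no change) → [-2,-8,-7,1,-9,-10,-4,0]
j=3: arr[3]=1 > 0 → no swap
j=4: arr[4]=-9 ≤ 0 → i=3, swap arr[3],arr[4] → [-2,-8,-7,-9,1,-10,-4,0]
j=5: arr[5]=-10 ≤ 0 → i=4, swap arr[4],arr[5] → [-2,-8,-7,-9,-10,1,-4,0]
j=6: arr[6]=-4 ≤ 0 → i=5, swap arr[5],arr[6] → [-2,-8,-7,-9,-10,-4,1,0]
final swap arr[6],arr[7] → [-2,-8,-7,-9,-10,-4,0,1]; return 6

7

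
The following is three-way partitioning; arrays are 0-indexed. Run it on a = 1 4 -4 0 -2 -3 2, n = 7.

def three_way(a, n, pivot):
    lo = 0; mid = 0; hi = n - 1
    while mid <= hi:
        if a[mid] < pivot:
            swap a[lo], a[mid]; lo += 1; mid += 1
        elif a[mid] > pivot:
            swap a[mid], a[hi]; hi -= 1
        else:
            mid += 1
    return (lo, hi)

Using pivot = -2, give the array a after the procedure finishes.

lo=0 mid=0 hi=6
1>-2: swap(0,6), hi=5 ⇒ 2 4 -4 0 -2 -3 1
2>-2: swap(0,5), hi=4 ⇒ -3 4 -4 0 -2 2 1
-3<-2: swap(0,0), lo=1 mid=1 ⇒ -3 4 -4 0 -2 2 1
4>-2: swap(1,4), hi=3 ⇒ -3 -2 -4 0 4 2 1
-2=-2: mid=2
-4<-2: swap(1,2), lo=2 mid=3 ⇒ -3 -4 -2 0 4 2 1
0>-2: swap(3,3), hi=2 ⇒ -3 -4 -2 0 4 2 1
done. lo=2 hi=2; a=-3 -4 -2 0 4 2 1

-3 -4 -2 0 4 2 1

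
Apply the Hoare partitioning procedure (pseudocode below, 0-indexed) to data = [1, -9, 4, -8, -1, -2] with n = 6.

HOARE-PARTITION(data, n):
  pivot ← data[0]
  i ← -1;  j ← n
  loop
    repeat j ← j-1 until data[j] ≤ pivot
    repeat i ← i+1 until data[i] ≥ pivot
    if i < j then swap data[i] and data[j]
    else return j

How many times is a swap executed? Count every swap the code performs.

pivot = data[0] = 1; i = -1, j = 6
j→5 (data[5]=-2≤1), i→0 (data[0]=1≥1); i<j, swap → [-2, -9, 4, -8, -1, 1]
j→4 (data[4]=-1≤1), i→2 (data[2]=4≥1); i<j, swap → [-2, -9, -1, -8, 4, 1]
j→3, i→4; i≥j, return j=3. data = [-2, -9, -1, -8, 4, 1]

2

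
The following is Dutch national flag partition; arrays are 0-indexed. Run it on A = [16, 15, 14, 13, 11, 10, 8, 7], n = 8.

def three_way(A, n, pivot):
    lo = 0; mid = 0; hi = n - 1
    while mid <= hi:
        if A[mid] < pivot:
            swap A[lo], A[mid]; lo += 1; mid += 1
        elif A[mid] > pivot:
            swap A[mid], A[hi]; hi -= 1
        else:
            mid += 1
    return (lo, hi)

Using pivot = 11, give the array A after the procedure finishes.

[7, 8, 10, 11, 13, 14, 15, 16]

pivot = 11; lo=0, mid=0, hi=7
A[mid]=16>11: swap A[0],A[7]; hi=6 → [7, 15, 14, 13, 11, 10, 8, 16]
A[mid]=7<11: swap A[0],A[0]; lo=1,mid=1 → [7, 15, 14, 13, 11, 10, 8, 16]
A[mid]=15>11: swap A[1],A[6]; hi=5 → [7, 8, 14, 13, 11, 10, 15, 16]
A[mid]=8<11: swap A[1],A[1]; lo=2,mid=2 → [7, 8, 14, 13, 11, 10, 15, 16]
A[mid]=14>11: swap A[2],A[5]; hi=4 → [7, 8, 10, 13, 11, 14, 15, 16]
A[mid]=10<11: swap A[2],A[2]; lo=3,mid=3 → [7, 8, 10, 13, 11, 14, 15, 16]
A[mid]=13>11: swap A[3],A[4]; hi=3 → [7, 8, 10, 11, 13, 14, 15, 16]
A[mid]=11=11: mid=4
end: lo=3, hi=3; A = [7, 8, 10, 11, 13, 14, 15, 16]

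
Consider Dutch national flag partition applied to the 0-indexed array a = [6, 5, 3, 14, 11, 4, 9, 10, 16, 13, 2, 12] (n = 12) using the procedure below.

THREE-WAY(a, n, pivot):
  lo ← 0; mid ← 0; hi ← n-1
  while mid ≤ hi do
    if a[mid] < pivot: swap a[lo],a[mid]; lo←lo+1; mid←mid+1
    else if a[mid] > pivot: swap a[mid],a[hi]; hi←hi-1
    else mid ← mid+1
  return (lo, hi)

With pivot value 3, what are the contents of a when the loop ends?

pivot = 3; lo=0, mid=0, hi=11
a[mid]=6>3: swap a[0],a[11]; hi=10 → [12, 5, 3, 14, 11, 4, 9, 10, 16, 13, 2, 6]
a[mid]=12>3: swap a[0],a[10]; hi=9 → [2, 5, 3, 14, 11, 4, 9, 10, 16, 13, 12, 6]
a[mid]=2<3: swap a[0],a[0]; lo=1,mid=1 → [2, 5, 3, 14, 11, 4, 9, 10, 16, 13, 12, 6]
a[mid]=5>3: swap a[1],a[9]; hi=8 → [2, 13, 3, 14, 11, 4, 9, 10, 16, 5, 12, 6]
a[mid]=13>3: swap a[1],a[8]; hi=7 → [2, 16, 3, 14, 11, 4, 9, 10, 13, 5, 12, 6]
a[mid]=16>3: swap a[1],a[7]; hi=6 → [2, 10, 3, 14, 11, 4, 9, 16, 13, 5, 12, 6]
a[mid]=10>3: swap a[1],a[6]; hi=5 → [2, 9, 3, 14, 11, 4, 10, 16, 13, 5, 12, 6]
a[mid]=9>3: swap a[1],a[5]; hi=4 → [2, 4, 3, 14, 11, 9, 10, 16, 13, 5, 12, 6]
a[mid]=4>3: swap a[1],a[4]; hi=3 → [2, 11, 3, 14, 4, 9, 10, 16, 13, 5, 12, 6]
a[mid]=11>3: swap a[1],a[3]; hi=2 → [2, 14, 3, 11, 4, 9, 10, 16, 13, 5, 12, 6]
a[mid]=14>3: swap a[1],a[2]; hi=1 → [2, 3, 14, 11, 4, 9, 10, 16, 13, 5, 12, 6]
a[mid]=3=3: mid=2
end: lo=1, hi=1; a = [2, 3, 14, 11, 4, 9, 10, 16, 13, 5, 12, 6]

[2, 3, 14, 11, 4, 9, 10, 16, 13, 5, 12, 6]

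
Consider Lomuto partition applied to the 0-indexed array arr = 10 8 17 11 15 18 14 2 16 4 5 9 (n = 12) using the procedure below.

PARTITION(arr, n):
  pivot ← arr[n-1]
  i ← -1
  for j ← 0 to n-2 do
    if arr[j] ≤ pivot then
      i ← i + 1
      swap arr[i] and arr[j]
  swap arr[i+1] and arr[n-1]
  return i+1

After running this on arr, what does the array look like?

pivot = arr[11] = 9; i = -1
j=0: arr[0]=10 > 9 → no swap
j=1: arr[1]=8 ≤ 9 → i=0, swap arr[0],arr[1] → 8 10 17 11 15 18 14 2 16 4 5 9
j=2: arr[2]=17 > 9 → no swap
j=3: arr[3]=11 > 9 → no swap
j=4: arr[4]=15 > 9 → no swap
j=5: arr[5]=18 > 9 → no swap
j=6: arr[6]=14 > 9 → no swap
j=7: arr[7]=2 ≤ 9 → i=1, swap arr[1],arr[7] → 8 2 17 11 15 18 14 10 16 4 5 9
j=8: arr[8]=16 > 9 → no swap
j=9: arr[9]=4 ≤ 9 → i=2, swap arr[2],arr[9] → 8 2 4 11 15 18 14 10 16 17 5 9
j=10: arr[10]=5 ≤ 9 → i=3, swap arr[3],arr[10] → 8 2 4 5 15 18 14 10 16 17 11 9
final swap arr[4],arr[11] → 8 2 4 5 9 18 14 10 16 17 11 15; return 4

8 2 4 5 9 18 14 10 16 17 11 15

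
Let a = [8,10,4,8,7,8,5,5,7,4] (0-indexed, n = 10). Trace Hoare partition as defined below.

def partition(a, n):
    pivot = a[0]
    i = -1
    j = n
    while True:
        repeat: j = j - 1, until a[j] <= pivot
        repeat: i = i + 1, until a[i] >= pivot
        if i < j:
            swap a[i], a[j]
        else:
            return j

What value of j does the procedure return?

pivot = a[0] = 8; i = -1, j = 10
j→9 (a[9]=4≤8), i→0 (a[0]=8≥8); i<j, swap → [4,10,4,8,7,8,5,5,7,8]
j→8 (a[8]=7≤8), i→1 (a[1]=10≥8); i<j, swap → [4,7,4,8,7,8,5,5,10,8]
j→7 (a[7]=5≤8), i→3 (a[3]=8≥8); i<j, swap → [4,7,4,5,7,8,5,8,10,8]
j→6 (a[6]=5≤8), i→5 (a[5]=8≥8); i<j, swap → [4,7,4,5,7,5,8,8,10,8]
j→5, i→6; i≥j, return j=5. a = [4,7,4,5,7,5,8,8,10,8]

5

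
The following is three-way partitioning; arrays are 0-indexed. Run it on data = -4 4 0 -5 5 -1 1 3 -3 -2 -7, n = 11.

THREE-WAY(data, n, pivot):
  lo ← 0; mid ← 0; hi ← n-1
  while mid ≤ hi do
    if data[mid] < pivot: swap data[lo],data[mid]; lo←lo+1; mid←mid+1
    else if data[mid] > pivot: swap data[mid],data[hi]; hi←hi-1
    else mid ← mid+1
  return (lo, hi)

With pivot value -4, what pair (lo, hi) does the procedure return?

lo=0 mid=0 hi=10
-4=-4: mid=1
4>-4: swap(1,10), hi=9 ⇒ -4 -7 0 -5 5 -1 1 3 -3 -2 4
-7<-4: swap(0,1), lo=1 mid=2 ⇒ -7 -4 0 -5 5 -1 1 3 -3 -2 4
0>-4: swap(2,9), hi=8 ⇒ -7 -4 -2 -5 5 -1 1 3 -3 0 4
-2>-4: swap(2,8), hi=7 ⇒ -7 -4 -3 -5 5 -1 1 3 -2 0 4
-3>-4: swap(2,7), hi=6 ⇒ -7 -4 3 -5 5 -1 1 -3 -2 0 4
3>-4: swap(2,6), hi=5 ⇒ -7 -4 1 -5 5 -1 3 -3 -2 0 4
1>-4: swap(2,5), hi=4 ⇒ -7 -4 -1 -5 5 1 3 -3 -2 0 4
-1>-4: swap(2,4), hi=3 ⇒ -7 -4 5 -5 -1 1 3 -3 -2 0 4
5>-4: swap(2,3), hi=2 ⇒ -7 -4 -5 5 -1 1 3 -3 -2 0 4
-5<-4: swap(1,2), lo=2 mid=3 ⇒ -7 -5 -4 5 -1 1 3 -3 -2 0 4
done. lo=2 hi=2; data=-7 -5 -4 5 -1 1 3 -3 -2 0 4

(2, 2)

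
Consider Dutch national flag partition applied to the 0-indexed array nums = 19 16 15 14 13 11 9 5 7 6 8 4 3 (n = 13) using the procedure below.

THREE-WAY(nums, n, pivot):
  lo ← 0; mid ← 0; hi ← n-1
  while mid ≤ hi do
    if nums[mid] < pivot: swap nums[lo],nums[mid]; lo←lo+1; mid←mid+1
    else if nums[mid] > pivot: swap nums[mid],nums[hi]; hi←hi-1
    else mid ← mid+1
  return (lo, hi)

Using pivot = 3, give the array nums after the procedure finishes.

lo=0 mid=0 hi=12
19>3: swap(0,12), hi=11 ⇒ 3 16 15 14 13 11 9 5 7 6 8 4 19
3=3: mid=1
16>3: swap(1,11), hi=10 ⇒ 3 4 15 14 13 11 9 5 7 6 8 16 19
4>3: swap(1,10), hi=9 ⇒ 3 8 15 14 13 11 9 5 7 6 4 16 19
8>3: swap(1,9), hi=8 ⇒ 3 6 15 14 13 11 9 5 7 8 4 16 19
6>3: swap(1,8), hi=7 ⇒ 3 7 15 14 13 11 9 5 6 8 4 16 19
7>3: swap(1,7), hi=6 ⇒ 3 5 15 14 13 11 9 7 6 8 4 16 19
5>3: swap(1,6), hi=5 ⇒ 3 9 15 14 13 11 5 7 6 8 4 16 19
9>3: swap(1,5), hi=4 ⇒ 3 11 15 14 13 9 5 7 6 8 4 16 19
11>3: swap(1,4), hi=3 ⇒ 3 13 15 14 11 9 5 7 6 8 4 16 19
13>3: swap(1,3), hi=2 ⇒ 3 14 15 13 11 9 5 7 6 8 4 16 19
14>3: swap(1,2), hi=1 ⇒ 3 15 14 13 11 9 5 7 6 8 4 16 19
15>3: swap(1,1), hi=0 ⇒ 3 15 14 13 11 9 5 7 6 8 4 16 19
done. lo=0 hi=0; nums=3 15 14 13 11 9 5 7 6 8 4 16 19

3 15 14 13 11 9 5 7 6 8 4 16 19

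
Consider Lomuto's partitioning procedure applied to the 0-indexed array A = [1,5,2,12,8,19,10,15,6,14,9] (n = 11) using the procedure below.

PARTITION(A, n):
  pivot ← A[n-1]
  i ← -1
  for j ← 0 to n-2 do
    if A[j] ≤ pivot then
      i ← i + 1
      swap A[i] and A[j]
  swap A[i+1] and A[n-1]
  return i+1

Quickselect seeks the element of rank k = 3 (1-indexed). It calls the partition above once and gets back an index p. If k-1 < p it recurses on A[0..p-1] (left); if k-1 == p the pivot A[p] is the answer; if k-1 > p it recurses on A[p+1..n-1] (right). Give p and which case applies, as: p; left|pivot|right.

5; left

pivot = A[10] = 9; i = -1
j=0: A[0]=1 ≤ 9 → i=0, swap A[0],A[0] (no change) → [1,5,2,12,8,19,10,15,6,14,9]
j=1: A[1]=5 ≤ 9 → i=1, swap A[1],A[1] (no change) → [1,5,2,12,8,19,10,15,6,14,9]
j=2: A[2]=2 ≤ 9 → i=2, swap A[2],A[2] (no change) → [1,5,2,12,8,19,10,15,6,14,9]
j=3: A[3]=12 > 9 → no swap
j=4: A[4]=8 ≤ 9 → i=3, swap A[3],A[4] → [1,5,2,8,12,19,10,15,6,14,9]
j=5: A[5]=19 > 9 → no swap
j=6: A[6]=10 > 9 → no swap
j=7: A[7]=15 > 9 → no swap
j=8: A[8]=6 ≤ 9 → i=4, swap A[4],A[8] → [1,5,2,8,6,19,10,15,12,14,9]
j=9: A[9]=14 > 9 → no swap
final swap A[5],A[10] → [1,5,2,8,6,9,10,15,12,14,19]; return 5
p = 5; k-1 = 2 < 5 ⇒ left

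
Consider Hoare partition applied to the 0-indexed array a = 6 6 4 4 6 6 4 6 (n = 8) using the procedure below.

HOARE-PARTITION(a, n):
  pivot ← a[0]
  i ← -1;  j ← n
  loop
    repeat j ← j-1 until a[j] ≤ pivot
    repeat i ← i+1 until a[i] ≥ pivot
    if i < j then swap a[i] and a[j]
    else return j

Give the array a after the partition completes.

pivot = a[0] = 6; i = -1, j = 8
j→7 (a[7]=6≤6), i→0 (a[0]=6≥6); i<j, swap → 6 6 4 4 6 6 4 6
j→6 (a[6]=4≤6), i→1 (a[1]=6≥6); i<j, swap → 6 4 4 4 6 6 6 6
j→5 (a[5]=6≤6), i→4 (a[4]=6≥6); i<j, swap → 6 4 4 4 6 6 6 6
j→4, i→5; i≥j, return j=4. a = 6 4 4 4 6 6 6 6

6 4 4 4 6 6 6 6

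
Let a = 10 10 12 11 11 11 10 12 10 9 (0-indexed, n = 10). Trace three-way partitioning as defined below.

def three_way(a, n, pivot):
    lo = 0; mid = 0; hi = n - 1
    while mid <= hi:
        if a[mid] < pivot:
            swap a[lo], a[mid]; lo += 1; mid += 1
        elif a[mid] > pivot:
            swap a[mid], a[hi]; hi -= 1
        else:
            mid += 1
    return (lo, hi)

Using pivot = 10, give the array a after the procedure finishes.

lo=0 mid=0 hi=9
10=10: mid=1
10=10: mid=2
12>10: swap(2,9), hi=8 ⇒ 10 10 9 11 11 11 10 12 10 12
9<10: swap(0,2), lo=1 mid=3 ⇒ 9 10 10 11 11 11 10 12 10 12
11>10: swap(3,8), hi=7 ⇒ 9 10 10 10 11 11 10 12 11 12
10=10: mid=4
11>10: swap(4,7), hi=6 ⇒ 9 10 10 10 12 11 10 11 11 12
12>10: swap(4,6), hi=5 ⇒ 9 10 10 10 10 11 12 11 11 12
10=10: mid=5
11>10: swap(5,5), hi=4 ⇒ 9 10 10 10 10 11 12 11 11 12
done. lo=1 hi=4; a=9 10 10 10 10 11 12 11 11 12

9 10 10 10 10 11 12 11 11 12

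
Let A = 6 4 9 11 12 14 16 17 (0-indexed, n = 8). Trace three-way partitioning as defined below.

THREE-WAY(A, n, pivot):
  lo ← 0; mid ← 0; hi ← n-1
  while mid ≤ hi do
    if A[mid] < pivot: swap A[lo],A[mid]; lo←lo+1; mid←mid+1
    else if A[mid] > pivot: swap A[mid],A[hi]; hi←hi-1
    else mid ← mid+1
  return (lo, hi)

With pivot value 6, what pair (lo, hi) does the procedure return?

lo=0 mid=0 hi=7
6=6: mid=1
4<6: swap(0,1), lo=1 mid=2 ⇒ 4 6 9 11 12 14 16 17
9>6: swap(2,7), hi=6 ⇒ 4 6 17 11 12 14 16 9
17>6: swap(2,6), hi=5 ⇒ 4 6 16 11 12 14 17 9
16>6: swap(2,5), hi=4 ⇒ 4 6 14 11 12 16 17 9
14>6: swap(2,4), hi=3 ⇒ 4 6 12 11 14 16 17 9
12>6: swap(2,3), hi=2 ⇒ 4 6 11 12 14 16 17 9
11>6: swap(2,2), hi=1 ⇒ 4 6 11 12 14 16 17 9
done. lo=1 hi=1; A=4 6 11 12 14 16 17 9

(1, 1)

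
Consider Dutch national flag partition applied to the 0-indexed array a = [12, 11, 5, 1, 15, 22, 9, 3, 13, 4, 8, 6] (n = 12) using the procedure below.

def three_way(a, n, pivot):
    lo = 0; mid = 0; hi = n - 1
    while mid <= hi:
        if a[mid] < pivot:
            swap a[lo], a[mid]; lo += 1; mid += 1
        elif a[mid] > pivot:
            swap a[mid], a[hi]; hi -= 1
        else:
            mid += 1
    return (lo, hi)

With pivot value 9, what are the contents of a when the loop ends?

[6, 8, 5, 1, 4, 3, 9, 13, 22, 15, 11, 12]

pivot = 9; lo=0, mid=0, hi=11
a[mid]=12>9: swap a[0],a[11]; hi=10 → [6, 11, 5, 1, 15, 22, 9, 3, 13, 4, 8, 12]
a[mid]=6<9: swap a[0],a[0]; lo=1,mid=1 → [6, 11, 5, 1, 15, 22, 9, 3, 13, 4, 8, 12]
a[mid]=11>9: swap a[1],a[10]; hi=9 → [6, 8, 5, 1, 15, 22, 9, 3, 13, 4, 11, 12]
a[mid]=8<9: swap a[1],a[1]; lo=2,mid=2 → [6, 8, 5, 1, 15, 22, 9, 3, 13, 4, 11, 12]
a[mid]=5<9: swap a[2],a[2]; lo=3,mid=3 → [6, 8, 5, 1, 15, 22, 9, 3, 13, 4, 11, 12]
a[mid]=1<9: swap a[3],a[3]; lo=4,mid=4 → [6, 8, 5, 1, 15, 22, 9, 3, 13, 4, 11, 12]
a[mid]=15>9: swap a[4],a[9]; hi=8 → [6, 8, 5, 1, 4, 22, 9, 3, 13, 15, 11, 12]
a[mid]=4<9: swap a[4],a[4]; lo=5,mid=5 → [6, 8, 5, 1, 4, 22, 9, 3, 13, 15, 11, 12]
a[mid]=22>9: swap a[5],a[8]; hi=7 → [6, 8, 5, 1, 4, 13, 9, 3, 22, 15, 11, 12]
a[mid]=13>9: swap a[5],a[7]; hi=6 → [6, 8, 5, 1, 4, 3, 9, 13, 22, 15, 11, 12]
a[mid]=3<9: swap a[5],a[5]; lo=6,mid=6 → [6, 8, 5, 1, 4, 3, 9, 13, 22, 15, 11, 12]
a[mid]=9=9: mid=7
end: lo=6, hi=6; a = [6, 8, 5, 1, 4, 3, 9, 13, 22, 15, 11, 12]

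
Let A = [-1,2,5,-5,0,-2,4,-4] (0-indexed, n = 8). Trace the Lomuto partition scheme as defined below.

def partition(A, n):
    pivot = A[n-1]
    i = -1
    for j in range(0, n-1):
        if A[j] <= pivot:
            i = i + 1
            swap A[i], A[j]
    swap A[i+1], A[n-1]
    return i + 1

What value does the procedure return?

pivot=-4, i=-1
j=0: -1>-4, skip
j=1: 2>-4, skip
j=2: 5>-4, skip
j=3: -5≤-4, i=0, swap(0,3) ⇒ [-5,2,5,-1,0,-2,4,-4]
j=4: 0>-4, skip
j=5: -2>-4, skip
j=6: 4>-4, skip
swap(1,7) ⇒ [-5,-4,5,-1,0,-2,4,2]; return 1

1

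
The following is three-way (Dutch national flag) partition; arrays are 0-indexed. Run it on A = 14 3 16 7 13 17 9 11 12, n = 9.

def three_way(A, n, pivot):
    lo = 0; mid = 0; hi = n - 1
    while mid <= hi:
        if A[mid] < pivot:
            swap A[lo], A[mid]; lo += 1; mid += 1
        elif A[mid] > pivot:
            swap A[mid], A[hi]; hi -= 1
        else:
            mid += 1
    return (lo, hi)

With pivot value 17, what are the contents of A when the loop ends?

lo=0 mid=0 hi=8
14<17: swap(0,0), lo=1 mid=1 ⇒ 14 3 16 7 13 17 9 11 12
3<17: swap(1,1), lo=2 mid=2 ⇒ 14 3 16 7 13 17 9 11 12
16<17: swap(2,2), lo=3 mid=3 ⇒ 14 3 16 7 13 17 9 11 12
7<17: swap(3,3), lo=4 mid=4 ⇒ 14 3 16 7 13 17 9 11 12
13<17: swap(4,4), lo=5 mid=5 ⇒ 14 3 16 7 13 17 9 11 12
17=17: mid=6
9<17: swap(5,6), lo=6 mid=7 ⇒ 14 3 16 7 13 9 17 11 12
11<17: swap(6,7), lo=7 mid=8 ⇒ 14 3 16 7 13 9 11 17 12
12<17: swap(7,8), lo=8 mid=9 ⇒ 14 3 16 7 13 9 11 12 17
done. lo=8 hi=8; A=14 3 16 7 13 9 11 12 17

14 3 16 7 13 9 11 12 17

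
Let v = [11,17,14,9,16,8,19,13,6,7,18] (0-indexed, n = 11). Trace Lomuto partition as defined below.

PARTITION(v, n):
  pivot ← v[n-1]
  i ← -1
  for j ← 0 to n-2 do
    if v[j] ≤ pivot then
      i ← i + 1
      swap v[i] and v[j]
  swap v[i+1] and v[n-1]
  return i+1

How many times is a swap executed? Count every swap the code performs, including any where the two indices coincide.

pivot = v[10] = 18; i = -1
j=0: v[0]=11 ≤ 18 → i=0, swap v[0],v[0] (no change) → [11,17,14,9,16,8,19,13,6,7,18]
j=1: v[1]=17 ≤ 18 → i=1, swap v[1],v[1] (no change) → [11,17,14,9,16,8,19,13,6,7,18]
j=2: v[2]=14 ≤ 18 → i=2, swap v[2],v[2] (no change) → [11,17,14,9,16,8,19,13,6,7,18]
j=3: v[3]=9 ≤ 18 → i=3, swap v[3],v[3] (no change) → [11,17,14,9,16,8,19,13,6,7,18]
j=4: v[4]=16 ≤ 18 → i=4, swap v[4],v[4] (no change) → [11,17,14,9,16,8,19,13,6,7,18]
j=5: v[5]=8 ≤ 18 → i=5, swap v[5],v[5] (no change) → [11,17,14,9,16,8,19,13,6,7,18]
j=6: v[6]=19 > 18 → no swap
j=7: v[7]=13 ≤ 18 → i=6, swap v[6],v[7] → [11,17,14,9,16,8,13,19,6,7,18]
j=8: v[8]=6 ≤ 18 → i=7, swap v[7],v[8] → [11,17,14,9,16,8,13,6,19,7,18]
j=9: v[9]=7 ≤ 18 → i=8, swap v[8],v[9] → [11,17,14,9,16,8,13,6,7,19,18]
final swap v[9],v[10] → [11,17,14,9,16,8,13,6,7,18,19]; return 9

10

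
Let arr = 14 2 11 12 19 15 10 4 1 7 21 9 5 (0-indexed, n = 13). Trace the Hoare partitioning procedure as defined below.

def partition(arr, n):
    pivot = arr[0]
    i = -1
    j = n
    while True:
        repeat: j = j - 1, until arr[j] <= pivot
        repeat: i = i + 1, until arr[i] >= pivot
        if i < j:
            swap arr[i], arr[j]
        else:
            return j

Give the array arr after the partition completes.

5 2 11 12 9 7 10 4 1 15 21 19 14

pivot = arr[0] = 14; i = -1, j = 13
j→12 (arr[12]=5≤14), i→0 (arr[0]=14≥14); i<j, swap → 5 2 11 12 19 15 10 4 1 7 21 9 14
j→11 (arr[11]=9≤14), i→4 (arr[4]=19≥14); i<j, swap → 5 2 11 12 9 15 10 4 1 7 21 19 14
j→9 (arr[9]=7≤14), i→5 (arr[5]=15≥14); i<j, swap → 5 2 11 12 9 7 10 4 1 15 21 19 14
j→8, i→9; i≥j, return j=8. arr = 5 2 11 12 9 7 10 4 1 15 21 19 14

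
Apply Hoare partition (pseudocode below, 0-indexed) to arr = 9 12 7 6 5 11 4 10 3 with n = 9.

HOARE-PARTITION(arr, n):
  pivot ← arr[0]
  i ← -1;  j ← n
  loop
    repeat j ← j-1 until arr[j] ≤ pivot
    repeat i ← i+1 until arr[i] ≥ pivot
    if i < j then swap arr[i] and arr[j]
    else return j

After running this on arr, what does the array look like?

pivot = arr[0] = 9; i = -1, j = 9
j→8 (arr[8]=3≤9), i→0 (arr[0]=9≥9); i<j, swap → 3 12 7 6 5 11 4 10 9
j→6 (arr[6]=4≤9), i→1 (arr[1]=12≥9); i<j, swap → 3 4 7 6 5 11 12 10 9
j→4, i→5; i≥j, return j=4. arr = 3 4 7 6 5 11 12 10 9

3 4 7 6 5 11 12 10 9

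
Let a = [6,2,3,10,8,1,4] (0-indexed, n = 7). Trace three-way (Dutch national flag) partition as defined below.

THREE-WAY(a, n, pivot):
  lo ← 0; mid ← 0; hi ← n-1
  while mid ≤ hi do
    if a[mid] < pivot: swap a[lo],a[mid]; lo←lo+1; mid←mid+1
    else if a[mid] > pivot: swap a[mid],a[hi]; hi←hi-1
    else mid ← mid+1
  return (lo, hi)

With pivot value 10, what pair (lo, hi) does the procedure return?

(6, 6)

lo=0 mid=0 hi=6
6<10: swap(0,0), lo=1 mid=1 ⇒ [6,2,3,10,8,1,4]
2<10: swap(1,1), lo=2 mid=2 ⇒ [6,2,3,10,8,1,4]
3<10: swap(2,2), lo=3 mid=3 ⇒ [6,2,3,10,8,1,4]
10=10: mid=4
8<10: swap(3,4), lo=4 mid=5 ⇒ [6,2,3,8,10,1,4]
1<10: swap(4,5), lo=5 mid=6 ⇒ [6,2,3,8,1,10,4]
4<10: swap(5,6), lo=6 mid=7 ⇒ [6,2,3,8,1,4,10]
done. lo=6 hi=6; a=[6,2,3,8,1,4,10]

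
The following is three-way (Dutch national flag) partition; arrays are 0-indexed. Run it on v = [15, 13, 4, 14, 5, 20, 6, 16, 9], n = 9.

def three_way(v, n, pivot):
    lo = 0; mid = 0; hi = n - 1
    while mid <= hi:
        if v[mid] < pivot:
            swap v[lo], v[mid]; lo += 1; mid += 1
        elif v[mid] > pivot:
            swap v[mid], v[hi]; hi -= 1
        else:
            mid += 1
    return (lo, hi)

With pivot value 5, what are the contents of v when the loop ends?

[4, 5, 14, 13, 20, 6, 16, 9, 15]

lo=0 mid=0 hi=8
15>5: swap(0,8), hi=7 ⇒ [9, 13, 4, 14, 5, 20, 6, 16, 15]
9>5: swap(0,7), hi=6 ⇒ [16, 13, 4, 14, 5, 20, 6, 9, 15]
16>5: swap(0,6), hi=5 ⇒ [6, 13, 4, 14, 5, 20, 16, 9, 15]
6>5: swap(0,5), hi=4 ⇒ [20, 13, 4, 14, 5, 6, 16, 9, 15]
20>5: swap(0,4), hi=3 ⇒ [5, 13, 4, 14, 20, 6, 16, 9, 15]
5=5: mid=1
13>5: swap(1,3), hi=2 ⇒ [5, 14, 4, 13, 20, 6, 16, 9, 15]
14>5: swap(1,2), hi=1 ⇒ [5, 4, 14, 13, 20, 6, 16, 9, 15]
4<5: swap(0,1), lo=1 mid=2 ⇒ [4, 5, 14, 13, 20, 6, 16, 9, 15]
done. lo=1 hi=1; v=[4, 5, 14, 13, 20, 6, 16, 9, 15]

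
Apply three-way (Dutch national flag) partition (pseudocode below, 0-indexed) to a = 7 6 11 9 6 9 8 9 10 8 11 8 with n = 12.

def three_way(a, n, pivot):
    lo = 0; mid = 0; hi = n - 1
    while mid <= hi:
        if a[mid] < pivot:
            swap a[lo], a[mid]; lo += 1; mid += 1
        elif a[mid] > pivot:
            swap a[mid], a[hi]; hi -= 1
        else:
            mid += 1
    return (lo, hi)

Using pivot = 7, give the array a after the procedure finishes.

pivot = 7; lo=0, mid=0, hi=11
a[mid]=7=7: mid=1
a[mid]=6<7: swap a[0],a[1]; lo=1,mid=2 → 6 7 11 9 6 9 8 9 10 8 11 8
a[mid]=11>7: swap a[2],a[11]; hi=10 → 6 7 8 9 6 9 8 9 10 8 11 11
a[mid]=8>7: swap a[2],a[10]; hi=9 → 6 7 11 9 6 9 8 9 10 8 8 11
a[mid]=11>7: swap a[2],a[9]; hi=8 → 6 7 8 9 6 9 8 9 10 11 8 11
a[mid]=8>7: swap a[2],a[8]; hi=7 → 6 7 10 9 6 9 8 9 8 11 8 11
a[mid]=10>7: swap a[2],a[7]; hi=6 → 6 7 9 9 6 9 8 10 8 11 8 11
a[mid]=9>7: swap a[2],a[6]; hi=5 → 6 7 8 9 6 9 9 10 8 11 8 11
a[mid]=8>7: swap a[2],a[5]; hi=4 → 6 7 9 9 6 8 9 10 8 11 8 11
a[mid]=9>7: swap a[2],a[4]; hi=3 → 6 7 6 9 9 8 9 10 8 11 8 11
a[mid]=6<7: swap a[1],a[2]; lo=2,mid=3 → 6 6 7 9 9 8 9 10 8 11 8 11
a[mid]=9>7: swap a[3],a[3]; hi=2 → 6 6 7 9 9 8 9 10 8 11 8 11
end: lo=2, hi=2; a = 6 6 7 9 9 8 9 10 8 11 8 11

6 6 7 9 9 8 9 10 8 11 8 11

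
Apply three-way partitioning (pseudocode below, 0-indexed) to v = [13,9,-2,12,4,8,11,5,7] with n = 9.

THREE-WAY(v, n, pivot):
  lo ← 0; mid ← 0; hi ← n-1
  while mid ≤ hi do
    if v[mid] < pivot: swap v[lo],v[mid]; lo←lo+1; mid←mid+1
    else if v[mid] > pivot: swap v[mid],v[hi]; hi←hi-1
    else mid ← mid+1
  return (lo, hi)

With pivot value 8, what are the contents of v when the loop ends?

[7,5,-2,4,8,11,12,9,13]

lo=0 mid=0 hi=8
13>8: swap(0,8), hi=7 ⇒ [7,9,-2,12,4,8,11,5,13]
7<8: swap(0,0), lo=1 mid=1 ⇒ [7,9,-2,12,4,8,11,5,13]
9>8: swap(1,7), hi=6 ⇒ [7,5,-2,12,4,8,11,9,13]
5<8: swap(1,1), lo=2 mid=2 ⇒ [7,5,-2,12,4,8,11,9,13]
-2<8: swap(2,2), lo=3 mid=3 ⇒ [7,5,-2,12,4,8,11,9,13]
12>8: swap(3,6), hi=5 ⇒ [7,5,-2,11,4,8,12,9,13]
11>8: swap(3,5), hi=4 ⇒ [7,5,-2,8,4,11,12,9,13]
8=8: mid=4
4<8: swap(3,4), lo=4 mid=5 ⇒ [7,5,-2,4,8,11,12,9,13]
done. lo=4 hi=4; v=[7,5,-2,4,8,11,12,9,13]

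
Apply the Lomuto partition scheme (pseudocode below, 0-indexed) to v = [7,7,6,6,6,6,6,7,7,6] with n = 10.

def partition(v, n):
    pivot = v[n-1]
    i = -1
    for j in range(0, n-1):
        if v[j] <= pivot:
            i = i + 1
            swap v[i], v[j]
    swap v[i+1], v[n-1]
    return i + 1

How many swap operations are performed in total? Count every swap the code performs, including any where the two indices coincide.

pivot = v[9] = 6; i = -1
j=0: v[0]=7 > 6 → no swap
j=1: v[1]=7 > 6 → no swap
j=2: v[2]=6 ≤ 6 → i=0, swap v[0],v[2] → [6,7,7,6,6,6,6,7,7,6]
j=3: v[3]=6 ≤ 6 → i=1, swap v[1],v[3] → [6,6,7,7,6,6,6,7,7,6]
j=4: v[4]=6 ≤ 6 → i=2, swap v[2],v[4] → [6,6,6,7,7,6,6,7,7,6]
j=5: v[5]=6 ≤ 6 → i=3, swap v[3],v[5] → [6,6,6,6,7,7,6,7,7,6]
j=6: v[6]=6 ≤ 6 → i=4, swap v[4],v[6] → [6,6,6,6,6,7,7,7,7,6]
j=7: v[7]=7 > 6 → no swap
j=8: v[8]=7 > 6 → no swap
final swap v[5],v[9] → [6,6,6,6,6,6,7,7,7,7]; return 5

6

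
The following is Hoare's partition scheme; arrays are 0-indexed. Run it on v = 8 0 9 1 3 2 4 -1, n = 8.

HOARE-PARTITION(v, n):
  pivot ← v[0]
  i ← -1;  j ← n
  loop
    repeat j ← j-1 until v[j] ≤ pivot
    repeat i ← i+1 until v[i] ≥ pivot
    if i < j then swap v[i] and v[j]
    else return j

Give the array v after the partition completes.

-1 0 4 1 3 2 9 8

pivot = v[0] = 8; i = -1, j = 8
j→7 (v[7]=-1≤8), i→0 (v[0]=8≥8); i<j, swap → -1 0 9 1 3 2 4 8
j→6 (v[6]=4≤8), i→2 (v[2]=9≥8); i<j, swap → -1 0 4 1 3 2 9 8
j→5, i→6; i≥j, return j=5. v = -1 0 4 1 3 2 9 8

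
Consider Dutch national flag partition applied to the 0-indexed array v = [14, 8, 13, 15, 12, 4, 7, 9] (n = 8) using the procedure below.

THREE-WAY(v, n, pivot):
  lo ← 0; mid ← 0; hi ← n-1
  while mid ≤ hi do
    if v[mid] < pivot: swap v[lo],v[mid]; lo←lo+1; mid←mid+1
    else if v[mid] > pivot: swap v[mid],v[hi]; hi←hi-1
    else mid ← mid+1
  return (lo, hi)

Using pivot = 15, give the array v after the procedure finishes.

lo=0 mid=0 hi=7
14<15: swap(0,0), lo=1 mid=1 ⇒ [14, 8, 13, 15, 12, 4, 7, 9]
8<15: swap(1,1), lo=2 mid=2 ⇒ [14, 8, 13, 15, 12, 4, 7, 9]
13<15: swap(2,2), lo=3 mid=3 ⇒ [14, 8, 13, 15, 12, 4, 7, 9]
15=15: mid=4
12<15: swap(3,4), lo=4 mid=5 ⇒ [14, 8, 13, 12, 15, 4, 7, 9]
4<15: swap(4,5), lo=5 mid=6 ⇒ [14, 8, 13, 12, 4, 15, 7, 9]
7<15: swap(5,6), lo=6 mid=7 ⇒ [14, 8, 13, 12, 4, 7, 15, 9]
9<15: swap(6,7), lo=7 mid=8 ⇒ [14, 8, 13, 12, 4, 7, 9, 15]
done. lo=7 hi=7; v=[14, 8, 13, 12, 4, 7, 9, 15]

[14, 8, 13, 12, 4, 7, 9, 15]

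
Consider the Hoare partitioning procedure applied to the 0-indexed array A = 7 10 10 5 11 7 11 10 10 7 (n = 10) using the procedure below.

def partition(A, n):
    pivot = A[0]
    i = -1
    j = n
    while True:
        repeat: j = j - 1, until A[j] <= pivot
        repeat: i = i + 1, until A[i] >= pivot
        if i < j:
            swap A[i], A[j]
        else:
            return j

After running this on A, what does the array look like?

pivot = A[0] = 7; i = -1, j = 10
j→9 (A[9]=7≤7), i→0 (A[0]=7≥7); i<j, swap → 7 10 10 5 11 7 11 10 10 7
j→5 (A[5]=7≤7), i→1 (A[1]=10≥7); i<j, swap → 7 7 10 5 11 10 11 10 10 7
j→3 (A[3]=5≤7), i→2 (A[2]=10≥7); i<j, swap → 7 7 5 10 11 10 11 10 10 7
j→2, i→3; i≥j, return j=2. A = 7 7 5 10 11 10 11 10 10 7

7 7 5 10 11 10 11 10 10 7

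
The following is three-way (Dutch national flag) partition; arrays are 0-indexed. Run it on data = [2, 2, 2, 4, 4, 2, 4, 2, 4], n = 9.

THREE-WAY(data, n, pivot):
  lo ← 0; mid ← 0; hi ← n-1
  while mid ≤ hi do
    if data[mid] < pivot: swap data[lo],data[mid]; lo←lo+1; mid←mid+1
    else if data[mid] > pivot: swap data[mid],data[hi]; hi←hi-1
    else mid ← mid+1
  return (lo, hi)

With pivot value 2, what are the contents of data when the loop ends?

[2, 2, 2, 2, 2, 4, 4, 4, 4]

pivot = 2; lo=0, mid=0, hi=8
data[mid]=2=2: mid=1
data[mid]=2=2: mid=2
data[mid]=2=2: mid=3
data[mid]=4>2: swap data[3],data[8]; hi=7 → [2, 2, 2, 4, 4, 2, 4, 2, 4]
data[mid]=4>2: swap data[3],data[7]; hi=6 → [2, 2, 2, 2, 4, 2, 4, 4, 4]
data[mid]=2=2: mid=4
data[mid]=4>2: swap data[4],data[6]; hi=5 → [2, 2, 2, 2, 4, 2, 4, 4, 4]
data[mid]=4>2: swap data[4],data[5]; hi=4 → [2, 2, 2, 2, 2, 4, 4, 4, 4]
data[mid]=2=2: mid=5
end: lo=0, hi=4; data = [2, 2, 2, 2, 2, 4, 4, 4, 4]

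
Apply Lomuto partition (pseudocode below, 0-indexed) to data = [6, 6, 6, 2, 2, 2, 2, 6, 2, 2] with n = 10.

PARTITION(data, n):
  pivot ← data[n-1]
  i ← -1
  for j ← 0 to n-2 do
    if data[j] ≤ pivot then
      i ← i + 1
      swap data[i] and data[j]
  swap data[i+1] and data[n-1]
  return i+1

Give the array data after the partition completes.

[2, 2, 2, 2, 2, 2, 6, 6, 6, 6]

pivot = data[9] = 2; i = -1
j=0: data[0]=6 > 2 → no swap
j=1: data[1]=6 > 2 → no swap
j=2: data[2]=6 > 2 → no swap
j=3: data[3]=2 ≤ 2 → i=0, swap data[0],data[3] → [2, 6, 6, 6, 2, 2, 2, 6, 2, 2]
j=4: data[4]=2 ≤ 2 → i=1, swap data[1],data[4] → [2, 2, 6, 6, 6, 2, 2, 6, 2, 2]
j=5: data[5]=2 ≤ 2 → i=2, swap data[2],data[5] → [2, 2, 2, 6, 6, 6, 2, 6, 2, 2]
j=6: data[6]=2 ≤ 2 → i=3, swap data[3],data[6] → [2, 2, 2, 2, 6, 6, 6, 6, 2, 2]
j=7: data[7]=6 > 2 → no swap
j=8: data[8]=2 ≤ 2 → i=4, swap data[4],data[8] → [2, 2, 2, 2, 2, 6, 6, 6, 6, 2]
final swap data[5],data[9] → [2, 2, 2, 2, 2, 2, 6, 6, 6, 6]; return 5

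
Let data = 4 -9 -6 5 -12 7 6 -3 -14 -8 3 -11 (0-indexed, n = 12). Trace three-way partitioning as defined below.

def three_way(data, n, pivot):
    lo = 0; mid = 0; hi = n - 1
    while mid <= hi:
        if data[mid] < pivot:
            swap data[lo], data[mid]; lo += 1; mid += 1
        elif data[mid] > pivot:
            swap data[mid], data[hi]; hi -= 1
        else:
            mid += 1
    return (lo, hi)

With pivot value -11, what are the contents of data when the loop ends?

-14 -12 -11 5 7 6 -3 -6 -8 3 -9 4

lo=0 mid=0 hi=11
4>-11: swap(0,11), hi=10 ⇒ -11 -9 -6 5 -12 7 6 -3 -14 -8 3 4
-11=-11: mid=1
-9>-11: swap(1,10), hi=9 ⇒ -11 3 -6 5 -12 7 6 -3 -14 -8 -9 4
3>-11: swap(1,9), hi=8 ⇒ -11 -8 -6 5 -12 7 6 -3 -14 3 -9 4
-8>-11: swap(1,8), hi=7 ⇒ -11 -14 -6 5 -12 7 6 -3 -8 3 -9 4
-14<-11: swap(0,1), lo=1 mid=2 ⇒ -14 -11 -6 5 -12 7 6 -3 -8 3 -9 4
-6>-11: swap(2,7), hi=6 ⇒ -14 -11 -3 5 -12 7 6 -6 -8 3 -9 4
-3>-11: swap(2,6), hi=5 ⇒ -14 -11 6 5 -12 7 -3 -6 -8 3 -9 4
6>-11: swap(2,5), hi=4 ⇒ -14 -11 7 5 -12 6 -3 -6 -8 3 -9 4
7>-11: swap(2,4), hi=3 ⇒ -14 -11 -12 5 7 6 -3 -6 -8 3 -9 4
-12<-11: swap(1,2), lo=2 mid=3 ⇒ -14 -12 -11 5 7 6 -3 -6 -8 3 -9 4
5>-11: swap(3,3), hi=2 ⇒ -14 -12 -11 5 7 6 -3 -6 -8 3 -9 4
done. lo=2 hi=2; data=-14 -12 -11 5 7 6 -3 -6 -8 3 -9 4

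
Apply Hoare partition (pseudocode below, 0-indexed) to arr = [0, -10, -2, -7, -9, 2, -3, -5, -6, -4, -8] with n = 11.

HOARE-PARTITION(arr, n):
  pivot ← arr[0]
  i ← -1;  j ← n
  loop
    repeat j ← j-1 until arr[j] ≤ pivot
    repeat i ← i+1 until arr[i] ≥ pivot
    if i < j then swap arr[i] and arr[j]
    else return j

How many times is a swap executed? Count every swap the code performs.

2

pivot = arr[0] = 0; i = -1, j = 11
j→10 (arr[10]=-8≤0), i→0 (arr[0]=0≥0); i<j, swap → [-8, -10, -2, -7, -9, 2, -3, -5, -6, -4, 0]
j→9 (arr[9]=-4≤0), i→5 (arr[5]=2≥0); i<j, swap → [-8, -10, -2, -7, -9, -4, -3, -5, -6, 2, 0]
j→8, i→9; i≥j, return j=8. arr = [-8, -10, -2, -7, -9, -4, -3, -5, -6, 2, 0]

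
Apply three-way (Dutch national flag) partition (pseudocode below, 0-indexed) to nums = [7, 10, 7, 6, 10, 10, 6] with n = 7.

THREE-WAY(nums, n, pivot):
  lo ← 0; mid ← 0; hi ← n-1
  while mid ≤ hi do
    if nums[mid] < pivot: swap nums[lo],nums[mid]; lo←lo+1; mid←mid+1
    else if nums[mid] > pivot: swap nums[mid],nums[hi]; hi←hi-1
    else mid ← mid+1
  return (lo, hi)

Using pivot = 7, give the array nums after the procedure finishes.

pivot = 7; lo=0, mid=0, hi=6
nums[mid]=7=7: mid=1
nums[mid]=10>7: swap nums[1],nums[6]; hi=5 → [7, 6, 7, 6, 10, 10, 10]
nums[mid]=6<7: swap nums[0],nums[1]; lo=1,mid=2 → [6, 7, 7, 6, 10, 10, 10]
nums[mid]=7=7: mid=3
nums[mid]=6<7: swap nums[1],nums[3]; lo=2,mid=4 → [6, 6, 7, 7, 10, 10, 10]
nums[mid]=10>7: swap nums[4],nums[5]; hi=4 → [6, 6, 7, 7, 10, 10, 10]
nums[mid]=10>7: swap nums[4],nums[4]; hi=3 → [6, 6, 7, 7, 10, 10, 10]
end: lo=2, hi=3; nums = [6, 6, 7, 7, 10, 10, 10]

[6, 6, 7, 7, 10, 10, 10]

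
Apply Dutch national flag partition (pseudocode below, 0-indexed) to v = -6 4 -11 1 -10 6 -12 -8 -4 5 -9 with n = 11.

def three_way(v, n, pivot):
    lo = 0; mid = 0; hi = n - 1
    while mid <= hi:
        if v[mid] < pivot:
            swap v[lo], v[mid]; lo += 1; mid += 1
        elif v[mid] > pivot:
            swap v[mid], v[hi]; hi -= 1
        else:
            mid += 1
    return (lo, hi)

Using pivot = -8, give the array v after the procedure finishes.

lo=0 mid=0 hi=10
-6>-8: swap(0,10), hi=9 ⇒ -9 4 -11 1 -10 6 -12 -8 -4 5 -6
-9<-8: swap(0,0), lo=1 mid=1 ⇒ -9 4 -11 1 -10 6 -12 -8 -4 5 -6
4>-8: swap(1,9), hi=8 ⇒ -9 5 -11 1 -10 6 -12 -8 -4 4 -6
5>-8: swap(1,8), hi=7 ⇒ -9 -4 -11 1 -10 6 -12 -8 5 4 -6
-4>-8: swap(1,7), hi=6 ⇒ -9 -8 -11 1 -10 6 -12 -4 5 4 -6
-8=-8: mid=2
-11<-8: swap(1,2), lo=2 mid=3 ⇒ -9 -11 -8 1 -10 6 -12 -4 5 4 -6
1>-8: swap(3,6), hi=5 ⇒ -9 -11 -8 -12 -10 6 1 -4 5 4 -6
-12<-8: swap(2,3), lo=3 mid=4 ⇒ -9 -11 -12 -8 -10 6 1 -4 5 4 -6
-10<-8: swap(3,4), lo=4 mid=5 ⇒ -9 -11 -12 -10 -8 6 1 -4 5 4 -6
6>-8: swap(5,5), hi=4 ⇒ -9 -11 -12 -10 -8 6 1 -4 5 4 -6
done. lo=4 hi=4; v=-9 -11 -12 -10 -8 6 1 -4 5 4 -6

-9 -11 -12 -10 -8 6 1 -4 5 4 -6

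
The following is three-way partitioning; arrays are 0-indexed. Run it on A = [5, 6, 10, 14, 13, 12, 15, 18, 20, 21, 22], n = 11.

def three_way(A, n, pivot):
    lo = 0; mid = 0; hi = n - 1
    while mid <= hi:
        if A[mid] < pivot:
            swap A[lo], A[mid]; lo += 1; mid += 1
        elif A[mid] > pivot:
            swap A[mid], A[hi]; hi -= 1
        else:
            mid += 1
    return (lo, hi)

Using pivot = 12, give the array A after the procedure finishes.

pivot = 12; lo=0, mid=0, hi=10
A[mid]=5<12: swap A[0],A[0]; lo=1,mid=1 → [5, 6, 10, 14, 13, 12, 15, 18, 20, 21, 22]
A[mid]=6<12: swap A[1],A[1]; lo=2,mid=2 → [5, 6, 10, 14, 13, 12, 15, 18, 20, 21, 22]
A[mid]=10<12: swap A[2],A[2]; lo=3,mid=3 → [5, 6, 10, 14, 13, 12, 15, 18, 20, 21, 22]
A[mid]=14>12: swap A[3],A[10]; hi=9 → [5, 6, 10, 22, 13, 12, 15, 18, 20, 21, 14]
A[mid]=22>12: swap A[3],A[9]; hi=8 → [5, 6, 10, 21, 13, 12, 15, 18, 20, 22, 14]
A[mid]=21>12: swap A[3],A[8]; hi=7 → [5, 6, 10, 20, 13, 12, 15, 18, 21, 22, 14]
A[mid]=20>12: swap A[3],A[7]; hi=6 → [5, 6, 10, 18, 13, 12, 15, 20, 21, 22, 14]
A[mid]=18>12: swap A[3],A[6]; hi=5 → [5, 6, 10, 15, 13, 12, 18, 20, 21, 22, 14]
A[mid]=15>12: swap A[3],A[5]; hi=4 → [5, 6, 10, 12, 13, 15, 18, 20, 21, 22, 14]
A[mid]=12=12: mid=4
A[mid]=13>12: swap A[4],A[4]; hi=3 → [5, 6, 10, 12, 13, 15, 18, 20, 21, 22, 14]
end: lo=3, hi=3; A = [5, 6, 10, 12, 13, 15, 18, 20, 21, 22, 14]

[5, 6, 10, 12, 13, 15, 18, 20, 21, 22, 14]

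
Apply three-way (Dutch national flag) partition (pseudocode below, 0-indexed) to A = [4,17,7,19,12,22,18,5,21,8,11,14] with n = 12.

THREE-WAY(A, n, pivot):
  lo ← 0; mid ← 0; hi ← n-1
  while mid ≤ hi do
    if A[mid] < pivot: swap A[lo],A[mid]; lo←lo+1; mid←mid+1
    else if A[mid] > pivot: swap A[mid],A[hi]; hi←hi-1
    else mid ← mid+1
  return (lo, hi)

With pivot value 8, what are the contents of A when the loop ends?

[4,7,5,8,22,18,12,21,19,11,14,17]

pivot = 8; lo=0, mid=0, hi=11
A[mid]=4<8: swap A[0],A[0]; lo=1,mid=1 → [4,17,7,19,12,22,18,5,21,8,11,14]
A[mid]=17>8: swap A[1],A[11]; hi=10 → [4,14,7,19,12,22,18,5,21,8,11,17]
A[mid]=14>8: swap A[1],A[10]; hi=9 → [4,11,7,19,12,22,18,5,21,8,14,17]
A[mid]=11>8: swap A[1],A[9]; hi=8 → [4,8,7,19,12,22,18,5,21,11,14,17]
A[mid]=8=8: mid=2
A[mid]=7<8: swap A[1],A[2]; lo=2,mid=3 → [4,7,8,19,12,22,18,5,21,11,14,17]
A[mid]=19>8: swap A[3],A[8]; hi=7 → [4,7,8,21,12,22,18,5,19,11,14,17]
A[mid]=21>8: swap A[3],A[7]; hi=6 → [4,7,8,5,12,22,18,21,19,11,14,17]
A[mid]=5<8: swap A[2],A[3]; lo=3,mid=4 → [4,7,5,8,12,22,18,21,19,11,14,17]
A[mid]=12>8: swap A[4],A[6]; hi=5 → [4,7,5,8,18,22,12,21,19,11,14,17]
A[mid]=18>8: swap A[4],A[5]; hi=4 → [4,7,5,8,22,18,12,21,19,11,14,17]
A[mid]=22>8: swap A[4],A[4]; hi=3 → [4,7,5,8,22,18,12,21,19,11,14,17]
end: lo=3, hi=3; A = [4,7,5,8,22,18,12,21,19,11,14,17]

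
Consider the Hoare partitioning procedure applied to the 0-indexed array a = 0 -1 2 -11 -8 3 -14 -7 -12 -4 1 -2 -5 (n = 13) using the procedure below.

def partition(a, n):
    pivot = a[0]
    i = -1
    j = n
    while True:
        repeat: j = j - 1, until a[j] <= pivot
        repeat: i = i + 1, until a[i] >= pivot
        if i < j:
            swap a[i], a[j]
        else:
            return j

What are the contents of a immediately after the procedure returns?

-5 -1 -2 -11 -8 -4 -14 -7 -12 3 1 2 0

pivot=0
j stops at 12 (-5), i stops at 0 (0); swap ⇒ -5 -1 2 -11 -8 3 -14 -7 -12 -4 1 -2 0
j stops at 11 (-2), i stops at 2 (2); swap ⇒ -5 -1 -2 -11 -8 3 -14 -7 -12 -4 1 2 0
j stops at 9 (-4), i stops at 5 (3); swap ⇒ -5 -1 -2 -11 -8 -4 -14 -7 -12 3 1 2 0
j stops at 8, i stops at 9; i≥j ⇒ return 8. a=-5 -1 -2 -11 -8 -4 -14 -7 -12 3 1 2 0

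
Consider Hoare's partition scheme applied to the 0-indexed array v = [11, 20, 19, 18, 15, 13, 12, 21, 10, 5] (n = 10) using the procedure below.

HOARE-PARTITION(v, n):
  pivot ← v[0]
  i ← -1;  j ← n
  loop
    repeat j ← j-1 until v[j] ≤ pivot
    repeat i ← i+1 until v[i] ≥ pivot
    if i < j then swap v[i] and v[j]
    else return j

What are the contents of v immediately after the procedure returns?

[5, 10, 19, 18, 15, 13, 12, 21, 20, 11]

pivot=11
j stops at 9 (5), i stops at 0 (11); swap ⇒ [5, 20, 19, 18, 15, 13, 12, 21, 10, 11]
j stops at 8 (10), i stops at 1 (20); swap ⇒ [5, 10, 19, 18, 15, 13, 12, 21, 20, 11]
j stops at 1, i stops at 2; i≥j ⇒ return 1. v=[5, 10, 19, 18, 15, 13, 12, 21, 20, 11]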